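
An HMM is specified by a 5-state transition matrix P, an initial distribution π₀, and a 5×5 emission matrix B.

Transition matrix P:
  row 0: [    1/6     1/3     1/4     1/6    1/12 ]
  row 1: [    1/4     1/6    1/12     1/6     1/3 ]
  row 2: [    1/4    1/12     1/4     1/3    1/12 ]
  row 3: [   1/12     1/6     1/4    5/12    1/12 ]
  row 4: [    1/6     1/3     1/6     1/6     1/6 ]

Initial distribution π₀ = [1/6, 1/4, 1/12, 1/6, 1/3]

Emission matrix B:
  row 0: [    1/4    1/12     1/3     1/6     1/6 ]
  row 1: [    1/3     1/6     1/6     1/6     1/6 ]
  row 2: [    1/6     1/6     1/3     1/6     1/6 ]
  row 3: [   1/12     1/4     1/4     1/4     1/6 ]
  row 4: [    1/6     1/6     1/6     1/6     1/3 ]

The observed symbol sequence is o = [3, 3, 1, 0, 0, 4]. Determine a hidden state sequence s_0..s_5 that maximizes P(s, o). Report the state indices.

t=0: δ = [2.778e-02, 4.167e-02, 1.389e-02, 4.167e-02, 5.556e-02]  (obs o_0=3)
t=1: δ = [1.736e-03, 3.086e-03, 1.736e-03, 4.340e-03, 2.315e-03]  ψ = [1, 4, 3, 3, 1]  (obs o_1=3)
t=2: δ = [6.430e-05, 1.286e-04, 1.808e-04, 4.521e-04, 1.715e-04]  ψ = [1, 4, 3, 3, 1]  (obs o_2=1)
t=3: δ = [1.130e-05, 2.512e-05, 1.884e-05, 1.570e-05, 7.144e-06]  ψ = [2, 3, 3, 3, 1]  (obs o_3=0)
t=4: δ = [1.570e-06, 1.395e-06, 7.849e-07, 5.451e-07, 1.395e-06]  ψ = [1, 1, 2, 3, 1]  (obs o_4=0)
t=5: δ = [5.814e-08, 8.721e-08, 6.541e-08, 4.361e-08, 1.550e-07]  ψ = [1, 0, 0, 0, 1]  (obs o_5=4)
backtrack: best end state = 4; path = [3, 3, 3, 1, 1, 4]

path = [3, 3, 3, 1, 1, 4]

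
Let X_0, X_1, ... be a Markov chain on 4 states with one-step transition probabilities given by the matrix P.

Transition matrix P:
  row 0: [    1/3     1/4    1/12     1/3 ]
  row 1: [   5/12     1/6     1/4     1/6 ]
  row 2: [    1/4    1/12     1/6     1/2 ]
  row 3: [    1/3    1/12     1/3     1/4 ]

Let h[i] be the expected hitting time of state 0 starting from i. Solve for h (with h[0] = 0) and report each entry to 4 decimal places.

h = [0.0000, 2.8416, 3.3731, 3.1482]

First-step conditioning: h[0] = 0; for i ≠ 0, h[i] = 1 + Σ_k P[i][k]·h[k].
  h[1] = 1 + 1/6·h[1] + 1/4·h[2] + 1/6·h[3]
  h[2] = 1 + 1/12·h[1] + 1/6·h[2] + 1/2·h[3]
  h[3] = 1 + 1/12·h[1] + 1/3·h[2] + 1/4·h[3]
Solving the 3×3 linear system over states ≠ 0 gives exactly h = [0, 1668/587, 1980/587, 1848/587] (h[0] = 0 is the target).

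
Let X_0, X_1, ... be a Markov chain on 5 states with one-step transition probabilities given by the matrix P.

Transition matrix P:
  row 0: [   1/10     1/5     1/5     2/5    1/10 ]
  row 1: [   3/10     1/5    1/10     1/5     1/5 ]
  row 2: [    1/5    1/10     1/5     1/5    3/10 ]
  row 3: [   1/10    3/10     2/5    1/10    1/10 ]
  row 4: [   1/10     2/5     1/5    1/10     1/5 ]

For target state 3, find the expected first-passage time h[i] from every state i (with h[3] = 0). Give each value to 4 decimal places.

First-step conditioning: h[3] = 0; for i ≠ 3, h[i] = 1 + Σ_k P[i][k]·h[k].
  h[0] = 1 + 1/10·h[0] + 1/5·h[1] + 1/5·h[2] + 1/10·h[4]
  h[1] = 1 + 3/10·h[0] + 1/5·h[1] + 1/10·h[2] + 1/5·h[4]
  h[2] = 1 + 1/5·h[0] + 1/10·h[1] + 1/5·h[2] + 3/10·h[4]
  h[4] = 1 + 1/10·h[0] + 2/5·h[1] + 1/5·h[2] + 1/5·h[4]
Solving the 4×4 linear system over states ≠ 3 gives exactly h = [8750/2349, 10610/2349, 1220/261, 0, 12080/2349] (h[3] = 0 is the target).

h = [3.7250, 4.5168, 4.6743, 0.0000, 5.1426]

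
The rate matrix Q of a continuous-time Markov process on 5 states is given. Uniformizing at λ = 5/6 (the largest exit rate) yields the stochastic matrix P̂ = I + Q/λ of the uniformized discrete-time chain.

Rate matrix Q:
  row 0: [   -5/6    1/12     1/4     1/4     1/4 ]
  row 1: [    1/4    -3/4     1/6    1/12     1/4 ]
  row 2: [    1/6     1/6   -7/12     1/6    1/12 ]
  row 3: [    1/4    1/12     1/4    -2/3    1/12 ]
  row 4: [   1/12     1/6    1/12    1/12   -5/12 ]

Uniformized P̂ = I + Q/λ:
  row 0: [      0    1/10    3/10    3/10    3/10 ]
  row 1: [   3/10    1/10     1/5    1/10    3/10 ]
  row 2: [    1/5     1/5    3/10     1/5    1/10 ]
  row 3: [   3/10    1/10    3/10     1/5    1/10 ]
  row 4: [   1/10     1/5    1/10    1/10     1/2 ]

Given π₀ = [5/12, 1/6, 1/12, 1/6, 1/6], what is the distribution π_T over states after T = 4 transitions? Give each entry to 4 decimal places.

π = [0.1712, 0.1504, 0.2306, 0.1749, 0.2729]

t=0: π = [0.4167, 0.1667, 0.0833, 0.1667, 0.1667]
t=1: π = [0.1333, 0.1250, 0.2500, 0.2083, 0.2833]
t=2: π = [0.1783, 0.1533, 0.2308, 0.1725, 0.2650]
t=3: π = [0.1704, 0.1496, 0.2317, 0.1760, 0.2723]
t=4: π = [0.1712, 0.1504, 0.2306, 0.1749, 0.2729]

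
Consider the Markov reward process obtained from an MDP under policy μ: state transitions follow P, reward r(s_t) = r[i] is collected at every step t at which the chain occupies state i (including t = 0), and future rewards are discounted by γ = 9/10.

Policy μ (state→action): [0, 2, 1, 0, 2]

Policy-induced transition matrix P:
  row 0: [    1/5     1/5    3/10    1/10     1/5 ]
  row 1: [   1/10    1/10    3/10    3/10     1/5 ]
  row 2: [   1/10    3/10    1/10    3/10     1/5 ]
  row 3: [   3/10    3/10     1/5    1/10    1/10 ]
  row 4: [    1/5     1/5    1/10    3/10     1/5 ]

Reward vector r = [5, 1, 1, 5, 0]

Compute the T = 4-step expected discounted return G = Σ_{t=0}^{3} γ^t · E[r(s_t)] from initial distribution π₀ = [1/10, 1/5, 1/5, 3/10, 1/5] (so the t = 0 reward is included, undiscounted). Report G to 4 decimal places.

t=0: π = [0.1000, 0.2000, 0.2000, 0.3000, 0.2000], E[r] = 2.4000, γ^t·E[r] = 2.400000, running G = 2.400000
t=1: π = [0.1900, 0.2300, 0.1900, 0.2200, 0.1700], E[r] = 2.4700, γ^t·E[r] = 2.223000, running G = 4.623000
t=2: π = [0.1800, 0.2180, 0.2060, 0.2180, 0.1780], E[r] = 2.4140, γ^t·E[r] = 1.955340, running G = 6.578340
t=3: π = [0.1794, 0.2206, 0.2014, 0.2204, 0.1782], E[r] = 2.4210, γ^t·E[r] = 1.764909, running G = 8.343249

G = 8.3432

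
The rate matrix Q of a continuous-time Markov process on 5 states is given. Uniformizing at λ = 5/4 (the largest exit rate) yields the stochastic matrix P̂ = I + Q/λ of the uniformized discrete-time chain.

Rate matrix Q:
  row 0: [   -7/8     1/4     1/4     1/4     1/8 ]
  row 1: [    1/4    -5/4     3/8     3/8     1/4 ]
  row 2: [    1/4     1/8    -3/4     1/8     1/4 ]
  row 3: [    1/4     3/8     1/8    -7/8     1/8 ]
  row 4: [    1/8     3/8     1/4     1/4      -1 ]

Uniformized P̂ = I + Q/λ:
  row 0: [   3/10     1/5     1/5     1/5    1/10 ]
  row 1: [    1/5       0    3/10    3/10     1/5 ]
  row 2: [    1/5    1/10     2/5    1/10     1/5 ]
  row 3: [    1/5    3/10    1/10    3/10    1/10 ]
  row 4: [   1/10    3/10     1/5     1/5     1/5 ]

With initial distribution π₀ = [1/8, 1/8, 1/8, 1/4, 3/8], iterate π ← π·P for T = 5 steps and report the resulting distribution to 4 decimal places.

t=0: π = [0.1250, 0.1250, 0.1250, 0.2500, 0.3750]
t=1: π = [0.1750, 0.2250, 0.2125, 0.2250, 0.1625]
t=2: π = [0.2013, 0.1725, 0.2425, 0.2238, 0.1600]
t=3: π = [0.2041, 0.1796, 0.2434, 0.2154, 0.1575]
t=4: π = [0.2047, 0.1770, 0.2451, 0.2152, 0.1581]
t=5: π = [0.2047, 0.1774, 0.2452, 0.2147, 0.1580]

π = [0.2047, 0.1774, 0.2452, 0.2147, 0.1580]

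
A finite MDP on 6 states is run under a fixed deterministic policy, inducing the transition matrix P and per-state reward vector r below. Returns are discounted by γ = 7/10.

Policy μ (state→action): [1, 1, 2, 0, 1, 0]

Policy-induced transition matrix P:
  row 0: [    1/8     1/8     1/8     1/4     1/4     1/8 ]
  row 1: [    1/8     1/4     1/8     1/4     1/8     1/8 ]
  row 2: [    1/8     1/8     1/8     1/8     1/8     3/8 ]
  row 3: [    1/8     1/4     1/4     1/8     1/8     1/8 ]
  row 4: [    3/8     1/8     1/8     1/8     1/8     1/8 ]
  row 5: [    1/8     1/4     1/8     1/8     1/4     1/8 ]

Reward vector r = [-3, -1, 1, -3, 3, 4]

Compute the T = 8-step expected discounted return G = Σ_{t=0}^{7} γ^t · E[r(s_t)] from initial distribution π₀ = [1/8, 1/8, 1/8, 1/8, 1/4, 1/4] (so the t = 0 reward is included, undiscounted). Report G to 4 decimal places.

t=0: π = [0.1250, 0.1250, 0.1250, 0.1250, 0.2500, 0.2500], E[r] = 1.0000, γ^t·E[r] = 1.000000, running G = 1.000000
t=1: π = [0.1875, 0.1875, 0.1406, 0.1563, 0.1719, 0.1563], E[r] = 0.0625, γ^t·E[r] = 0.043750, running G = 1.043750
t=2: π = [0.1680, 0.1875, 0.1445, 0.1719, 0.1680, 0.1602], E[r] = 0.0820, γ^t·E[r] = 0.040195, running G = 1.083945
t=3: π = [0.1670, 0.1899, 0.1465, 0.1694, 0.1660, 0.1611], E[r] = 0.0898, γ^t·E[r] = 0.030816, running G = 1.114762
t=4: π = [0.1665, 0.1901, 0.1462, 0.1696, 0.1660, 0.1616], E[r] = 0.0923, γ^t·E[r] = 0.022158, running G = 1.136919
t=5: π = [0.1665, 0.1902, 0.1462, 0.1696, 0.1660, 0.1615], E[r] = 0.0920, γ^t·E[r] = 0.015469, running G = 1.152389
t=6: π = [0.1665, 0.1902, 0.1462, 0.1696, 0.1660, 0.1616], E[r] = 0.0920, γ^t·E[r] = 0.010823, running G = 1.163212
t=7: π = [0.1665, 0.1902, 0.1462, 0.1696, 0.1660, 0.1615], E[r] = 0.0920, γ^t·E[r] = 0.007577, running G = 1.170788

G = 1.1708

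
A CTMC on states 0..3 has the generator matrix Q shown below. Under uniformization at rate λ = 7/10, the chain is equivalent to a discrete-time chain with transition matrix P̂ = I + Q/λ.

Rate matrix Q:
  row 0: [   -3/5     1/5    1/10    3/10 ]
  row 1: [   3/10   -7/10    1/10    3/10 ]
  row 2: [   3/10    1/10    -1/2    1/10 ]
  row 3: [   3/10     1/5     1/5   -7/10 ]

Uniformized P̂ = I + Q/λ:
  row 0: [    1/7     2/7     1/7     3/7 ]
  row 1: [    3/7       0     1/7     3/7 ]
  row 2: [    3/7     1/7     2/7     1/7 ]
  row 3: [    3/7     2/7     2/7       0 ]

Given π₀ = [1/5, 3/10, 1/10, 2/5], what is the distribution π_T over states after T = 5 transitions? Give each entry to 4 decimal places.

t=0: π = [0.2000, 0.3000, 0.1000, 0.4000]
t=1: π = [0.3714, 0.1857, 0.2143, 0.2286]
t=2: π = [0.3224, 0.2020, 0.2061, 0.2694]
t=3: π = [0.3364, 0.1985, 0.2108, 0.2542]
t=4: π = [0.3324, 0.1989, 0.2093, 0.2594]
t=5: π = [0.3336, 0.1990, 0.2098, 0.2576]

π = [0.3336, 0.1990, 0.2098, 0.2576]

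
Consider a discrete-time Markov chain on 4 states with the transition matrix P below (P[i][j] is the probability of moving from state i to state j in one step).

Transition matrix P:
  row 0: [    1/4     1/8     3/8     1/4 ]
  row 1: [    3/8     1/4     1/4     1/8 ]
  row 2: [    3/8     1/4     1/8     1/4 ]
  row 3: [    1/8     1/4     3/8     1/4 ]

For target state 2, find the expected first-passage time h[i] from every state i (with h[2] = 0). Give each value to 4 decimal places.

h = [2.8323, 3.2298, 0.0000, 2.8820]

First-step conditioning: h[2] = 0; for i ≠ 2, h[i] = 1 + Σ_k P[i][k]·h[k].
  h[0] = 1 + 1/4·h[0] + 1/8·h[1] + 1/4·h[3]
  h[1] = 1 + 3/8·h[0] + 1/4·h[1] + 1/8·h[3]
  h[3] = 1 + 1/8·h[0] + 1/4·h[1] + 1/4·h[3]
Solving the 3×3 linear system over states ≠ 2 gives exactly h = [456/161, 520/161, 0, 464/161] (h[2] = 0 is the target).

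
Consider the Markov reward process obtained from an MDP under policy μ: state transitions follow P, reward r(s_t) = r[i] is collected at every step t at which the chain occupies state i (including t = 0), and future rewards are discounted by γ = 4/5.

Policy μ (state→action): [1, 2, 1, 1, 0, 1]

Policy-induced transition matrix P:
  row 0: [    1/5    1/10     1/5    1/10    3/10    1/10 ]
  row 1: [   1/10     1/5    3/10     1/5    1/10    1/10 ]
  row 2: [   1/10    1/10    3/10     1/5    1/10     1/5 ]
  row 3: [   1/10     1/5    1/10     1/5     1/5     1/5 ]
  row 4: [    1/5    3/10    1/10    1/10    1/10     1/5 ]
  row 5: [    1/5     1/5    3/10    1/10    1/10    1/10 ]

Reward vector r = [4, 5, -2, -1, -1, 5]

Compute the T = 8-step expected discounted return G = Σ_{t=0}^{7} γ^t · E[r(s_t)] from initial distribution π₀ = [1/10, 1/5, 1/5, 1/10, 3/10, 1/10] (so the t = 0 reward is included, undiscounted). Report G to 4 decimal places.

t=0: π = [0.1000, 0.2000, 0.2000, 0.1000, 0.3000, 0.1000], E[r] = 1.1000, γ^t·E[r] = 1.100000, running G = 1.100000
t=1: π = [0.1500, 0.2000, 0.2100, 0.1500, 0.1300, 0.1600], E[r] = 1.7000, γ^t·E[r] = 1.360000, running G = 2.460000
t=2: π = [0.1440, 0.1770, 0.2290, 0.1560, 0.1450, 0.1490], E[r] = 1.4470, γ^t·E[r] = 0.926080, running G = 3.386080
t=3: π = [0.1438, 0.1772, 0.2254, 0.1562, 0.1444, 0.1530], E[r] = 1.4748, γ^t·E[r] = 0.755098, running G = 4.141178
t=4: π = [0.1441, 0.1775, 0.2255, 0.1559, 0.1444, 0.1526], E[r] = 1.4758, γ^t·E[r] = 0.604496, running G = 4.745673
t=5: π = [0.1441, 0.1775, 0.2255, 0.1559, 0.1444, 0.1526], E[r] = 1.4753, γ^t·E[r] = 0.483435, running G = 5.229108
t=6: π = [0.1441, 0.1775, 0.2255, 0.1559, 0.1444, 0.1526], E[r] = 1.4754, γ^t·E[r] = 0.386763, running G = 5.615871
t=7: π = [0.1441, 0.1775, 0.2255, 0.1559, 0.1444, 0.1526], E[r] = 1.4754, γ^t·E[r] = 0.309411, running G = 5.925282

G = 5.9253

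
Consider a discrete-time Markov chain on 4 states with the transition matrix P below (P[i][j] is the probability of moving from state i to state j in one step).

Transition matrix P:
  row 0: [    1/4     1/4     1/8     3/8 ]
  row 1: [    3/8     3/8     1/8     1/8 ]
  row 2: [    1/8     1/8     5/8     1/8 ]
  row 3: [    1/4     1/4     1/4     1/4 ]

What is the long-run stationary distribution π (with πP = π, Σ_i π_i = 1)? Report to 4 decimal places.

Balance equations π_j = Σ_i π_i·P[i][j]:
  π_0 = 1/4·π_0 + 3/8·π_1 + 1/8·π_2 + 1/4·π_3
  π_1 = 1/4·π_0 + 3/8·π_1 + 1/8·π_2 + 1/4·π_3
  π_2 = 1/8·π_0 + 1/8·π_1 + 5/8·π_2 + 1/4·π_3
  normalize: π_0 + π_1 + π_2 + π_3 = 1
Solving the linear system gives exactly π = [8/33, 8/33, 10/33, 7/33].

π = [0.2424, 0.2424, 0.3030, 0.2121]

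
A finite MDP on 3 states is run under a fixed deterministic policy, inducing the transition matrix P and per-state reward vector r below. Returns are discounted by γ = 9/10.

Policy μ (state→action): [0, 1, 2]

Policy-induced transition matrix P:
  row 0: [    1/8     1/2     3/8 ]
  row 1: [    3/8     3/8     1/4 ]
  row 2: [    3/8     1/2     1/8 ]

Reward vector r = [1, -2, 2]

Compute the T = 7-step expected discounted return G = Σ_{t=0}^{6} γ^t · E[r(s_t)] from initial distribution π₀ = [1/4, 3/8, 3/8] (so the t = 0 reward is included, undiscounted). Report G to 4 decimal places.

G = -0.1153

t=0: π = [0.2500, 0.3750, 0.3750], E[r] = 0.2500, γ^t·E[r] = 0.250000, running G = 0.250000
t=1: π = [0.3125, 0.4531, 0.2344], E[r] = -0.1250, γ^t·E[r] = -0.112500, running G = 0.137500
t=2: π = [0.2969, 0.4434, 0.2598], E[r] = -0.0703, γ^t·E[r] = -0.056953, running G = 0.080547
t=3: π = [0.3008, 0.4446, 0.2546], E[r] = -0.0791, γ^t·E[r] = -0.057665, running G = 0.022882
t=4: π = [0.2998, 0.4444, 0.2558], E[r] = -0.0775, γ^t·E[r] = -0.050857, running G = -0.027976
t=5: π = [0.3000, 0.4444, 0.2555], E[r] = -0.0778, γ^t·E[r] = -0.045961, running G = -0.073936
t=6: π = [0.3000, 0.4444, 0.2556], E[r] = -0.0778, γ^t·E[r] = -0.041327, running G = -0.115264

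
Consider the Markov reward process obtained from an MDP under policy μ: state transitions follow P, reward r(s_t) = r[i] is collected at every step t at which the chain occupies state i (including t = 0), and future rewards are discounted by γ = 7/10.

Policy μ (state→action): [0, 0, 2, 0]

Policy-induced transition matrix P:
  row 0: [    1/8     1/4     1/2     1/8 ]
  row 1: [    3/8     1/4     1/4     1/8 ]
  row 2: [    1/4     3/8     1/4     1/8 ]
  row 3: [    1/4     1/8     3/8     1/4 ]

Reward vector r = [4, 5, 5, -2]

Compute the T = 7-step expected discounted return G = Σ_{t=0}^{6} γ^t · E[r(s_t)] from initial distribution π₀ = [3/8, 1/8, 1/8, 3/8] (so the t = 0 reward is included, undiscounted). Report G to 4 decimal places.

t=0: π = [0.3750, 0.1250, 0.1250, 0.3750], E[r] = 2.0000, γ^t·E[r] = 2.000000, running G = 2.000000
t=1: π = [0.2188, 0.2188, 0.3906, 0.1719], E[r] = 3.5781, γ^t·E[r] = 2.504688, running G = 4.504688
t=2: π = [0.2500, 0.2773, 0.3262, 0.1465], E[r] = 3.7246, γ^t·E[r] = 1.825059, running G = 6.329746
t=3: π = [0.2534, 0.2725, 0.3308, 0.1433], E[r] = 3.7434, γ^t·E[r] = 1.283989, running G = 7.613735
t=4: π = [0.2524, 0.2734, 0.3313, 0.1429], E[r] = 3.7472, γ^t·E[r] = 0.899708, running G = 8.513443
t=5: π = [0.2526, 0.2735, 0.3310, 0.1429], E[r] = 3.7473, γ^t·E[r] = 0.629812, running G = 9.143255
t=6: π = [0.2526, 0.2735, 0.3310, 0.1429], E[r] = 3.7474, γ^t·E[r] = 0.440875, running G = 9.584131

G = 9.5841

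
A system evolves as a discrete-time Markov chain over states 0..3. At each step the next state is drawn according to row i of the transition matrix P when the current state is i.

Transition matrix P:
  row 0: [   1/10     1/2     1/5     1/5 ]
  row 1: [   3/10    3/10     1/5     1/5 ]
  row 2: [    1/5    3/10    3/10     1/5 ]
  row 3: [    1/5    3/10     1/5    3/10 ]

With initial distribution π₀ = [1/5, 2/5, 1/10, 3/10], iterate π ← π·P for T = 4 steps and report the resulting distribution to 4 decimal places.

π = [0.2129, 0.3426, 0.2222, 0.2222]

t=0: π = [0.2000, 0.4000, 0.1000, 0.3000]
t=1: π = [0.2200, 0.3400, 0.2100, 0.2300]
t=2: π = [0.2120, 0.3440, 0.2210, 0.2230]
t=3: π = [0.2132, 0.3424, 0.2221, 0.2223]
t=4: π = [0.2129, 0.3426, 0.2222, 0.2222]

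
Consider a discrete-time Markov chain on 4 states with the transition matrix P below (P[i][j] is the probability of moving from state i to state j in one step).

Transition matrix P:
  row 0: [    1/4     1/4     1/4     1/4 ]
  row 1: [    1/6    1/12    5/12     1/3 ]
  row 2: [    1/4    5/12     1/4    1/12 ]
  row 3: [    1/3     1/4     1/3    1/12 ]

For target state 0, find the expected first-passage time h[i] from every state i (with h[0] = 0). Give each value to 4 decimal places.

First-step conditioning: h[0] = 0; for i ≠ 0, h[i] = 1 + Σ_k P[i][k]·h[k].
  h[1] = 1 + 1/12·h[1] + 5/12·h[2] + 1/3·h[3]
  h[2] = 1 + 5/12·h[1] + 1/4·h[2] + 1/12·h[3]
  h[3] = 1 + 1/4·h[1] + 1/3·h[2] + 1/12·h[3]
Solving the 3×3 linear system over states ≠ 0 gives exactly h = [0, 92/21, 88/21, 80/21] (h[0] = 0 is the target).

h = [0.0000, 4.3810, 4.1905, 3.8095]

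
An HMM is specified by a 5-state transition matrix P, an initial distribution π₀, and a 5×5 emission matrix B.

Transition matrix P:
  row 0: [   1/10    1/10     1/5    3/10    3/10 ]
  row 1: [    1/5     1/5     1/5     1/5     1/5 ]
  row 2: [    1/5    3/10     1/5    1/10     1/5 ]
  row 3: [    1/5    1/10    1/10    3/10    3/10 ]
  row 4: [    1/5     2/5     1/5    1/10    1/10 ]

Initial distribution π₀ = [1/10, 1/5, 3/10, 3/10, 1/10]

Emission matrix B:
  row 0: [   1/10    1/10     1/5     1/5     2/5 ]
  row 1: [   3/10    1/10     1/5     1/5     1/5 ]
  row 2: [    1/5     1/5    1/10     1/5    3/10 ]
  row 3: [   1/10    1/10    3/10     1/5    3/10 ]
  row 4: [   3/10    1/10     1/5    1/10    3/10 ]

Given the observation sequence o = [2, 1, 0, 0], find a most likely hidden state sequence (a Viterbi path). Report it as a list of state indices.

t=0: δ = [2.000e-02, 4.000e-02, 3.000e-02, 9.000e-02, 2.000e-02]  (obs o_0=2)
t=1: δ = [1.800e-03, 9.000e-04, 1.800e-03, 2.700e-03, 2.700e-03]  ψ = [3, 2, 3, 3, 3]  (obs o_1=1)
t=2: δ = [5.400e-05, 3.240e-04, 1.080e-04, 8.100e-05, 2.430e-04]  ψ = [3, 4, 4, 3, 3]  (obs o_2=0)
t=3: δ = [6.480e-06, 2.916e-05, 1.296e-05, 6.480e-06, 1.944e-05]  ψ = [1, 4, 1, 1, 1]  (obs o_3=0)
backtrack: best end state = 1; path = [3, 3, 4, 1]

path = [3, 3, 4, 1]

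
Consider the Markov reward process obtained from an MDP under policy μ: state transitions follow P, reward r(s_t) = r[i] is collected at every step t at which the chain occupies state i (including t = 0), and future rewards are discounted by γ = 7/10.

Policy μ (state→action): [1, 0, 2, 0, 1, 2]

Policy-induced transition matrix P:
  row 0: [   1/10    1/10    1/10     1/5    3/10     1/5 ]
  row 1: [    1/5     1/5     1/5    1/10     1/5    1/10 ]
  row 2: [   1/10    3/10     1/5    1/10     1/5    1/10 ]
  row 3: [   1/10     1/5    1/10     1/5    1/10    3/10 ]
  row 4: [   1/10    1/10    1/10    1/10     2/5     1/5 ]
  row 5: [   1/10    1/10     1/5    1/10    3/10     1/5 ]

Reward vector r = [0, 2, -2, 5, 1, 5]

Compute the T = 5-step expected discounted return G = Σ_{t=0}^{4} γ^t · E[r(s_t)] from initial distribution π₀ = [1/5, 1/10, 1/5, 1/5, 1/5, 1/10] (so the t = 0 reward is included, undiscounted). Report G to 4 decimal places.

G = 4.8259

t=0: π = [0.2000, 0.1000, 0.2000, 0.2000, 0.2000, 0.1000], E[r] = 1.5000, γ^t·E[r] = 1.500000, running G = 1.500000
t=1: π = [0.1100, 0.1700, 0.1400, 0.1400, 0.2500, 0.1900], E[r] = 1.9600, γ^t·E[r] = 1.372000, running G = 2.872000
t=2: π = [0.1170, 0.1590, 0.1500, 0.1250, 0.2660, 0.1830], E[r] = 1.8240, γ^t·E[r] = 0.893760, running G = 3.765760
t=3: π = [0.1159, 0.1584, 0.1492, 0.1242, 0.2707, 0.1816], E[r] = 1.8181, γ^t·E[r] = 0.623608, running G = 4.389368
t=4: π = [0.1158, 0.1581, 0.1489, 0.1240, 0.2715, 0.1817], E[r] = 1.8182, γ^t·E[r] = 0.436545, running G = 4.825913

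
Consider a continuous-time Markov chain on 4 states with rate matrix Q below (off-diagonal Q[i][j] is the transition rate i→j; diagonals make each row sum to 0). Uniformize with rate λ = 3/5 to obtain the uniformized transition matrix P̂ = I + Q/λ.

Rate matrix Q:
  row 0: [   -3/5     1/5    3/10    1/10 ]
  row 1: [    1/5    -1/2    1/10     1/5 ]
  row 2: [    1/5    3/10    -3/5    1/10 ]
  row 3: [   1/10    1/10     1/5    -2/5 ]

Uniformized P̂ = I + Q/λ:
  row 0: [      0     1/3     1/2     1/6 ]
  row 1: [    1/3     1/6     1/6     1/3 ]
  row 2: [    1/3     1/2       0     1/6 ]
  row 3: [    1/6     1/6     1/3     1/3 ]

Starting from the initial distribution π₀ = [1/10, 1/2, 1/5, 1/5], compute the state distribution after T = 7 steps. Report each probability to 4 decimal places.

t=0: π = [0.1000, 0.5000, 0.2000, 0.2000]
t=1: π = [0.2667, 0.2500, 0.2000, 0.2833]
t=2: π = [0.1972, 0.2778, 0.2694, 0.2556]
t=3: π = [0.2250, 0.2894, 0.2301, 0.2556]
t=4: π = [0.2157, 0.2809, 0.2459, 0.2575]
t=5: π = [0.2185, 0.2846, 0.2405, 0.2564]
t=6: π = [0.2178, 0.2833, 0.2421, 0.2568]
t=7: π = [0.2179, 0.2837, 0.2417, 0.2567]

π = [0.2179, 0.2837, 0.2417, 0.2567]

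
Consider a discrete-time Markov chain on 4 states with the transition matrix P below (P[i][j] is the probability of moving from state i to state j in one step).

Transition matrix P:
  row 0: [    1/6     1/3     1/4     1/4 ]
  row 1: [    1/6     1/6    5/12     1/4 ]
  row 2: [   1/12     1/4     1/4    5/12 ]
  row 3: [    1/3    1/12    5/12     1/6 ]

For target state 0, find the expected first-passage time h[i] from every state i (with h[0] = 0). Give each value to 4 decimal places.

h = [0.0000, 5.4194, 5.6873, 4.5856]

First-step conditioning: h[0] = 0; for i ≠ 0, h[i] = 1 + Σ_k P[i][k]·h[k].
  h[1] = 1 + 1/6·h[1] + 5/12·h[2] + 1/4·h[3]
  h[2] = 1 + 1/4·h[1] + 1/4·h[2] + 5/12·h[3]
  h[3] = 1 + 1/12·h[1] + 5/12·h[2] + 1/6·h[3]
Solving the 3×3 linear system over states ≠ 0 gives exactly h = [0, 168/31, 2292/403, 1848/403] (h[0] = 0 is the target).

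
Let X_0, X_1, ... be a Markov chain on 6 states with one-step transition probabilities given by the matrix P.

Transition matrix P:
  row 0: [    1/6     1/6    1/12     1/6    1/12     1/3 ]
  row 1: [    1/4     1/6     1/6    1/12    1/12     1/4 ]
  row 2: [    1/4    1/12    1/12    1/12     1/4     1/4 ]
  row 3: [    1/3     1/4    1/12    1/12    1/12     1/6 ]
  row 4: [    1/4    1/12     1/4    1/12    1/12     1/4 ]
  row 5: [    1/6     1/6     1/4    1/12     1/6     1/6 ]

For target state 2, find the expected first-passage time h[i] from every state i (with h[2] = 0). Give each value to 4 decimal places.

First-step conditioning: h[2] = 0; for i ≠ 2, h[i] = 1 + Σ_k P[i][k]·h[k].
  h[0] = 1 + 1/6·h[0] + 1/6·h[1] + 1/6·h[3] + 1/12·h[4] + 1/3·h[5]
  h[1] = 1 + 1/4·h[0] + 1/6·h[1] + 1/12·h[3] + 1/12·h[4] + 1/4·h[5]
  h[3] = 1 + 1/3·h[0] + 1/4·h[1] + 1/12·h[3] + 1/12·h[4] + 1/6·h[5]
  h[4] = 1 + 1/4·h[0] + 1/12·h[1] + 1/12·h[3] + 1/12·h[4] + 1/4·h[5]
  h[5] = 1 + 1/6·h[0] + 1/6·h[1] + 1/12·h[3] + 1/6·h[4] + 1/6·h[5]
Solving the 5×5 linear system over states ≠ 2 gives exactly h = [78591/12286, 36468/6143, 0, 40014/6143, 33429/6143, 66423/12286] (h[2] = 0 is the target).

h = [6.3968, 5.9365, 0.0000, 6.5138, 5.4418, 5.4064]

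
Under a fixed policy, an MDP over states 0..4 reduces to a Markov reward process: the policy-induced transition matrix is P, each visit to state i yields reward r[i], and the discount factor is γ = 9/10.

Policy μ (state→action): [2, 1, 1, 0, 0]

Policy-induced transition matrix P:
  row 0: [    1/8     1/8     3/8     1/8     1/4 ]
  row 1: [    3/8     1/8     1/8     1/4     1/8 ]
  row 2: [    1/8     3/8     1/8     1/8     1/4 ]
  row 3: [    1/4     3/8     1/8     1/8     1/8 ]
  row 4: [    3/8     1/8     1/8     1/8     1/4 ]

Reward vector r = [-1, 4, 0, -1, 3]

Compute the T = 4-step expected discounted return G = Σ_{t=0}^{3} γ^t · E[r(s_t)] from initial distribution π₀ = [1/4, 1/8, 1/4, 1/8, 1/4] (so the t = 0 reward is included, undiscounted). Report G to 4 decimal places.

t=0: π = [0.2500, 0.1250, 0.2500, 0.1250, 0.2500], E[r] = 0.8750, γ^t·E[r] = 0.875000, running G = 0.875000
t=1: π = [0.2344, 0.2188, 0.1875, 0.1406, 0.2188], E[r] = 1.1563, γ^t·E[r] = 1.040625, running G = 1.915625
t=2: π = [0.2520, 0.2070, 0.1836, 0.1523, 0.2051], E[r] = 1.0391, γ^t·E[r] = 0.841641, running G = 2.757266
t=3: π = [0.2471, 0.2090, 0.1880, 0.1509, 0.2051], E[r] = 1.0532, γ^t·E[r] = 0.767799, running G = 3.525065

G = 3.5251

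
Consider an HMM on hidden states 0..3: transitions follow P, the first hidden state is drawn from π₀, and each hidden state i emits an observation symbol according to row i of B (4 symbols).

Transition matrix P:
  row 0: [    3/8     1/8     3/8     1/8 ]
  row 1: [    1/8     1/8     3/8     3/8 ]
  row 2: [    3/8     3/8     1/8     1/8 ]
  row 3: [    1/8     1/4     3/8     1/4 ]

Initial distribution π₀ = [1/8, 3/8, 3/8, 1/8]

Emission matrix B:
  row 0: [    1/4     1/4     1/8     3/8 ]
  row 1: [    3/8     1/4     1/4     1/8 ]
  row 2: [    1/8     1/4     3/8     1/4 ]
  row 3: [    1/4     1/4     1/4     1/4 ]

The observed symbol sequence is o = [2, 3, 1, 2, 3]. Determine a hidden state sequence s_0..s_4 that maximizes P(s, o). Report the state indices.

t=0: δ = [1.562e-02, 9.375e-02, 1.406e-01, 3.125e-02]  (obs o_0=2)
t=1: δ = [1.978e-02, 6.592e-03, 8.789e-03, 8.789e-03]  ψ = [2, 2, 1, 1]  (obs o_1=3)
t=2: δ = [1.854e-03, 8.240e-04, 1.854e-03, 6.180e-04]  ψ = [0, 2, 0, 0]  (obs o_2=1)
t=3: δ = [8.690e-05, 1.738e-04, 2.607e-04, 7.725e-05]  ψ = [0, 2, 0, 1]  (obs o_3=2)
t=4: δ = [3.666e-05, 1.222e-05, 1.629e-05, 1.629e-05]  ψ = [2, 2, 1, 1]  (obs o_4=3)
backtrack: best end state = 0; path = [2, 0, 0, 2, 0]

path = [2, 0, 0, 2, 0]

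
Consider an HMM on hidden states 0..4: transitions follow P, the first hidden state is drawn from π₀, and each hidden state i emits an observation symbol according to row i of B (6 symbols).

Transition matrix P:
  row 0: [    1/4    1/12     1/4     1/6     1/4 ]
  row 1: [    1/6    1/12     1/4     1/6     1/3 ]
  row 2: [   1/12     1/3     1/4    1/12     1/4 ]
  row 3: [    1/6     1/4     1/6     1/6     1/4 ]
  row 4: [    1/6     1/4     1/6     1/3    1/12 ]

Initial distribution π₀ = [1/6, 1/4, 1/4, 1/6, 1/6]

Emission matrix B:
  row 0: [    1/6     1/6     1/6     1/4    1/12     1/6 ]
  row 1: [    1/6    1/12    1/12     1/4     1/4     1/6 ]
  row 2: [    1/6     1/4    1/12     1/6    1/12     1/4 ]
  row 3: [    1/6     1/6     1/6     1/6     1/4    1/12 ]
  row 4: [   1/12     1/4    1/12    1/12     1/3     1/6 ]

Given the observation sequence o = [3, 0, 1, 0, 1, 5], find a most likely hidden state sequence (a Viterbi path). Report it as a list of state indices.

t=0: δ = [4.167e-02, 6.250e-02, 4.167e-02, 2.778e-02, 1.389e-02]  (obs o_0=3)
t=1: δ = [1.736e-03, 2.315e-03, 2.604e-03, 1.736e-03, 1.736e-03]  ψ = [0, 2, 1, 1, 1]  (obs o_1=0)
t=2: δ = [7.234e-05, 7.234e-05, 1.628e-04, 9.645e-05, 1.929e-04]  ψ = [0, 2, 2, 4, 1]  (obs o_2=1)
t=3: δ = [5.358e-06, 9.042e-06, 6.782e-06, 1.072e-05, 3.391e-06]  ψ = [4, 2, 2, 4, 2]  (obs o_3=0)
t=4: δ = [2.977e-07, 2.233e-07, 5.651e-07, 2.977e-07, 7.535e-07]  ψ = [3, 3, 1, 3, 1]  (obs o_4=1)
t=5: δ = [2.093e-08, 3.140e-08, 3.532e-08, 2.093e-08, 2.355e-08]  ψ = [4, 2, 2, 4, 2]  (obs o_5=5)
backtrack: best end state = 2; path = [1, 2, 2, 1, 2, 2]

path = [1, 2, 2, 1, 2, 2]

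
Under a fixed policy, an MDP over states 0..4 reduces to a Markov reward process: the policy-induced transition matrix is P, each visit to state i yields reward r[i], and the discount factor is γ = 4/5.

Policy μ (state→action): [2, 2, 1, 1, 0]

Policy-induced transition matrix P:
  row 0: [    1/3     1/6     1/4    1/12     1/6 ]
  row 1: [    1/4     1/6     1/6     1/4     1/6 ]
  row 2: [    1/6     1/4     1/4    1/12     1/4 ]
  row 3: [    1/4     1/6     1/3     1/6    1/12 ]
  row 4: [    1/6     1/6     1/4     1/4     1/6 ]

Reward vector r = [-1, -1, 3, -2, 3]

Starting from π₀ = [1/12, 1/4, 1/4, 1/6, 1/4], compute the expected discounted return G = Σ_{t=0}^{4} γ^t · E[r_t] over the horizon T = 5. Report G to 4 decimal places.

t=0: π = [0.0833, 0.2500, 0.2500, 0.1667, 0.2500], E[r] = 0.8333, γ^t·E[r] = 0.833333, running G = 0.833333
t=1: π = [0.2153, 0.1875, 0.2431, 0.1806, 0.1736], E[r] = 0.4861, γ^t·E[r] = 0.388889, running G = 1.222222
t=2: π = [0.2332, 0.1869, 0.2494, 0.1586, 0.1719], E[r] = 0.5266, γ^t·E[r] = 0.337037, running G = 1.559259
t=3: π = [0.2343, 0.1875, 0.2476, 0.1563, 0.1742], E[r] = 0.5312, γ^t·E[r] = 0.271951, running G = 1.831210
t=4: π = [0.2344, 0.1873, 0.2474, 0.1566, 0.1743], E[r] = 0.5301, γ^t·E[r] = 0.217123, running G = 2.048333

G = 2.0483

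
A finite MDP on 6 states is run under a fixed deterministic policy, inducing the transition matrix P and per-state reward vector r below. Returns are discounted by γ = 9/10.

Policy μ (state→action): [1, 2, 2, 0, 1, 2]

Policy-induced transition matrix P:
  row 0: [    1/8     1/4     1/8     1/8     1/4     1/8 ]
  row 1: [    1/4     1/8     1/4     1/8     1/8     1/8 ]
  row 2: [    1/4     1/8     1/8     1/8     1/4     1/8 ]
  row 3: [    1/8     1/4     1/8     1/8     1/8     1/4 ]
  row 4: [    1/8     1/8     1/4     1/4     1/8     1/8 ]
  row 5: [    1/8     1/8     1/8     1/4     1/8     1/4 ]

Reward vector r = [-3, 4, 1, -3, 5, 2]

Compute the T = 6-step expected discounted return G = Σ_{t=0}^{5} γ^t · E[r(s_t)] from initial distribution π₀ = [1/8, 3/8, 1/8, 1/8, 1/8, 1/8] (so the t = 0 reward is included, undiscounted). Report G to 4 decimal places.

G = 5.3437

t=0: π = [0.1250, 0.3750, 0.1250, 0.1250, 0.1250, 0.1250], E[r] = 1.7500, γ^t·E[r] = 1.750000, running G = 1.750000
t=1: π = [0.1875, 0.1563, 0.1875, 0.1563, 0.1563, 0.1563], E[r] = 0.8750, γ^t·E[r] = 0.787500, running G = 2.537500
t=2: π = [0.1680, 0.1680, 0.1641, 0.1641, 0.1719, 0.1641], E[r] = 1.0273, γ^t·E[r] = 0.832148, running G = 3.369648
t=3: π = [0.1665, 0.1665, 0.1675, 0.1670, 0.1665, 0.1660], E[r] = 0.9976, γ^t·E[r] = 0.727220, running G = 4.096869
t=4: π = [0.1667, 0.1667, 0.1666, 0.1666, 0.1667, 0.1666], E[r] = 1.0004, γ^t·E[r] = 0.656380, running G = 4.753249
t=5: π = [0.1667, 0.1667, 0.1667, 0.1667, 0.1667, 0.1666], E[r] = 1.0000, γ^t·E[r] = 0.590481, running G = 5.343730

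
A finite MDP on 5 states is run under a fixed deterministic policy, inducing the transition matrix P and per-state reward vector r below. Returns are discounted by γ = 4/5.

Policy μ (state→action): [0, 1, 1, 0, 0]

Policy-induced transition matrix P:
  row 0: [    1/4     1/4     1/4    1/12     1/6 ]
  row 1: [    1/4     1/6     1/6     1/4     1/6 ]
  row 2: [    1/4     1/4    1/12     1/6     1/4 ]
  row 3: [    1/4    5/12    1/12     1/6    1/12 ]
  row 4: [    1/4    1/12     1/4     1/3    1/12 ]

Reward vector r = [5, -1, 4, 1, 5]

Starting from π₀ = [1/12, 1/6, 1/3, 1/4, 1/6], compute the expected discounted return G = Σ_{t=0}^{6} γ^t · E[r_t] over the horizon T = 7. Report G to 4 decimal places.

t=0: π = [0.0833, 0.1667, 0.3333, 0.2500, 0.1667], E[r] = 2.6667, γ^t·E[r] = 2.666667, running G = 2.666667
t=1: π = [0.2500, 0.2500, 0.1389, 0.2014, 0.1597], E[r] = 2.5556, γ^t·E[r] = 2.044444, running G = 4.711111
t=2: π = [0.2500, 0.2361, 0.1725, 0.1933, 0.1481], E[r] = 2.6377, γ^t·E[r] = 1.688148, running G = 6.399259
t=3: π = [0.2500, 0.2378, 0.1694, 0.1902, 0.1526], E[r] = 2.6427, γ^t·E[r] = 1.353086, running G = 7.752346
t=4: π = [0.2500, 0.2364, 0.1703, 0.1911, 0.1522], E[r] = 2.6467, γ^t·E[r] = 1.084095, running G = 8.836441
t=5: π = [0.2500, 0.2368, 0.1701, 0.1909, 0.1522], E[r] = 2.6457, γ^t·E[r] = 0.866928, running G = 9.703369
t=6: π = [0.2500, 0.2367, 0.1701, 0.1909, 0.1522], E[r] = 2.6459, γ^t·E[r] = 0.693598, running G = 10.396967

G = 10.3970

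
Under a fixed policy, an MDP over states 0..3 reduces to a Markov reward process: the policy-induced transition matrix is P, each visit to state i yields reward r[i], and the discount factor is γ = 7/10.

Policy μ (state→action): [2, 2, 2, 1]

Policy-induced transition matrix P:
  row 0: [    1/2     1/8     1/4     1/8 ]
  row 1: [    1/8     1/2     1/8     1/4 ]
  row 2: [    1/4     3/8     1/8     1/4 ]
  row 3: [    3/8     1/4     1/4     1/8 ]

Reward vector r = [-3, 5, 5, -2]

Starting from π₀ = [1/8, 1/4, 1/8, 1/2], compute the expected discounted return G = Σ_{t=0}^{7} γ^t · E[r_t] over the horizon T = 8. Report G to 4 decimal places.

G = 3.1218

t=0: π = [0.1250, 0.2500, 0.1250, 0.5000], E[r] = 0.5000, γ^t·E[r] = 0.500000, running G = 0.500000
t=1: π = [0.3125, 0.3125, 0.2031, 0.1719], E[r] = 1.2969, γ^t·E[r] = 0.907813, running G = 1.407813
t=2: π = [0.3105, 0.3145, 0.1855, 0.1895], E[r] = 1.1895, γ^t·E[r] = 0.582832, running G = 1.990645
t=3: π = [0.3120, 0.3130, 0.1875, 0.1875], E[r] = 1.1914, γ^t·E[r] = 0.408652, running G = 2.399297
t=4: π = [0.3123, 0.3127, 0.1874, 0.1876], E[r] = 1.1885, γ^t·E[r] = 0.285368, running G = 2.684665
t=5: π = [0.3124, 0.3126, 0.1875, 0.1875], E[r] = 1.1879, γ^t·E[r] = 0.199647, running G = 2.884312
t=6: π = [0.3125, 0.3125, 0.1875, 0.1875], E[r] = 1.1876, γ^t·E[r] = 0.139723, running G = 3.024035
t=7: π = [0.3125, 0.3125, 0.1875, 0.1875], E[r] = 1.1875, γ^t·E[r] = 0.097799, running G = 3.121835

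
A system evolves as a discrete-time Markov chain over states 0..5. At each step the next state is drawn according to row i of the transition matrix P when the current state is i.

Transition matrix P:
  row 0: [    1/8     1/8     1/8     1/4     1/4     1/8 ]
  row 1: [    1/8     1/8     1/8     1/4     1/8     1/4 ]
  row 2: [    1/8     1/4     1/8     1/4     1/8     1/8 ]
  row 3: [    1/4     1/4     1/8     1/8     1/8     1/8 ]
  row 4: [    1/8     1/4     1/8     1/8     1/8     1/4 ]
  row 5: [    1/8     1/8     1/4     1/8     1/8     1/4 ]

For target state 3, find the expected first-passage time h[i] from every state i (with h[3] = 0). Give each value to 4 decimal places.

First-step conditioning: h[3] = 0; for i ≠ 3, h[i] = 1 + Σ_k P[i][k]·h[k].
  h[0] = 1 + 1/8·h[0] + 1/8·h[1] + 1/8·h[2] + 1/4·h[4] + 1/8·h[5]
  h[1] = 1 + 1/8·h[0] + 1/8·h[1] + 1/8·h[2] + 1/8·h[4] + 1/4·h[5]
  h[2] = 1 + 1/8·h[0] + 1/4·h[1] + 1/8·h[2] + 1/8·h[4] + 1/8·h[5]
  h[4] = 1 + 1/8·h[0] + 1/4·h[1] + 1/8·h[2] + 1/8·h[4] + 1/4·h[5]
  h[5] = 1 + 1/8·h[0] + 1/8·h[1] + 1/4·h[2] + 1/8·h[4] + 1/4·h[5]
Solving the 5×5 linear system over states ≠ 3 gives exactly h = [33288/6839, 33280/6839, 32768/6839, 0, 37440/6839, 37376/6839] (h[3] = 0 is the target).

h = [4.8674, 4.8662, 4.7913, 0.0000, 5.4745, 5.4651]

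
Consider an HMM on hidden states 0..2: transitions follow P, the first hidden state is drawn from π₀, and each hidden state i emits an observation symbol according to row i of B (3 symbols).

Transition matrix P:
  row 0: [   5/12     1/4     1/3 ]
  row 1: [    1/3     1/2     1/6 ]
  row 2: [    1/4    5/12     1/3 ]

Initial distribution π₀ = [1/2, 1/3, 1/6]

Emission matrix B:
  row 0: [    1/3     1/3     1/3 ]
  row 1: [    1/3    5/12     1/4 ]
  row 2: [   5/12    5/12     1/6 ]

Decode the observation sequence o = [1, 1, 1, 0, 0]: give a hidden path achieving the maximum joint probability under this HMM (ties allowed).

path = [1, 1, 1, 1, 1]

t=0: δ = [1.667e-01, 1.389e-01, 6.944e-02]  (obs o_0=1)
t=1: δ = [2.315e-02, 2.894e-02, 2.315e-02]  ψ = [0, 1, 0]  (obs o_1=1)
t=2: δ = [3.215e-03, 6.028e-03, 3.215e-03]  ψ = [0, 1, 0]  (obs o_2=1)
t=3: δ = [6.698e-04, 1.005e-03, 4.465e-04]  ψ = [1, 1, 0]  (obs o_3=0)
t=4: δ = [1.116e-04, 1.674e-04, 9.303e-05]  ψ = [1, 1, 0]  (obs o_4=0)
backtrack: best end state = 1; path = [1, 1, 1, 1, 1]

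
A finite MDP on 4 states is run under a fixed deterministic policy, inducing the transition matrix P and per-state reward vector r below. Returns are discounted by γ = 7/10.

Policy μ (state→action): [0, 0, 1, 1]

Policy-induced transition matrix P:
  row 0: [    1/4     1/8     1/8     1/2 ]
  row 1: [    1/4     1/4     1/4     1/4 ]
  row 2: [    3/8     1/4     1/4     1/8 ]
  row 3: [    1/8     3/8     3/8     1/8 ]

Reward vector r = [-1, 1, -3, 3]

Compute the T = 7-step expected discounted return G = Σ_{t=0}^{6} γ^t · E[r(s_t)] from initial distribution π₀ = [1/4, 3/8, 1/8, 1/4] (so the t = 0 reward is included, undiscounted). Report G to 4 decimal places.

G = 0.5323

t=0: π = [0.2500, 0.3750, 0.1250, 0.2500], E[r] = 0.5000, γ^t·E[r] = 0.500000, running G = 0.500000
t=1: π = [0.2344, 0.2500, 0.2500, 0.2656], E[r] = 0.0625, γ^t·E[r] = 0.043750, running G = 0.543750
t=2: π = [0.2480, 0.2539, 0.2539, 0.2441], E[r] = -0.0234, γ^t·E[r] = -0.011484, running G = 0.532266
t=3: π = [0.2512, 0.2495, 0.2495, 0.2498], E[r] = -0.0010, γ^t·E[r] = -0.000335, running G = 0.531931
t=4: π = [0.2500, 0.2498, 0.2498, 0.2504], E[r] = 0.0016, γ^t·E[r] = 0.000381, running G = 0.532312
t=5: π = [0.2499, 0.2501, 0.2501, 0.2500], E[r] = -0.0001, γ^t·E[r] = -0.000023, running G = 0.532289
t=6: π = [0.2500, 0.2500, 0.2500, 0.2500], E[r] = -0.0001, γ^t·E[r] = -0.000010, running G = 0.532279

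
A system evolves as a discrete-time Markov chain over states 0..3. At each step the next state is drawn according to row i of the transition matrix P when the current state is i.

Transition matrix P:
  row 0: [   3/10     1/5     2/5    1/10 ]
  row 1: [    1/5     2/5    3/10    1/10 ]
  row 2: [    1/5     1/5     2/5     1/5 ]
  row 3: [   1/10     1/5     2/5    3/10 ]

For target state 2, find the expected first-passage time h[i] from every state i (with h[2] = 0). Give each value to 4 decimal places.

h = [2.6667, 3.0000, 0.0000, 2.6667]

First-step conditioning: h[2] = 0; for i ≠ 2, h[i] = 1 + Σ_k P[i][k]·h[k].
  h[0] = 1 + 3/10·h[0] + 1/5·h[1] + 1/10·h[3]
  h[1] = 1 + 1/5·h[0] + 2/5·h[1] + 1/10·h[3]
  h[3] = 1 + 1/10·h[0] + 1/5·h[1] + 3/10·h[3]
Solving the 3×3 linear system over states ≠ 2 gives exactly h = [8/3, 3, 0, 8/3] (h[2] = 0 is the target).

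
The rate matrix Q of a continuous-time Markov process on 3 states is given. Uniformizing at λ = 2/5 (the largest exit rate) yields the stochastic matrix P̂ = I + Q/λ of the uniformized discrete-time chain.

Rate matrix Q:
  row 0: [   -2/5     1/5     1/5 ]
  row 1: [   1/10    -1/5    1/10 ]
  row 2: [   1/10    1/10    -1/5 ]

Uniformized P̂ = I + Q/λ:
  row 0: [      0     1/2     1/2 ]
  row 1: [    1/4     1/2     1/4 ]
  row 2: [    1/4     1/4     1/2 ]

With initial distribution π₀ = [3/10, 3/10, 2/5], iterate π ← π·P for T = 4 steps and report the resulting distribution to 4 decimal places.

t=0: π = [0.3000, 0.3000, 0.4000]
t=1: π = [0.1750, 0.4000, 0.4250]
t=2: π = [0.2063, 0.3938, 0.4000]
t=3: π = [0.1984, 0.4000, 0.4016]
t=4: π = [0.2004, 0.3996, 0.4000]

π = [0.2004, 0.3996, 0.4000]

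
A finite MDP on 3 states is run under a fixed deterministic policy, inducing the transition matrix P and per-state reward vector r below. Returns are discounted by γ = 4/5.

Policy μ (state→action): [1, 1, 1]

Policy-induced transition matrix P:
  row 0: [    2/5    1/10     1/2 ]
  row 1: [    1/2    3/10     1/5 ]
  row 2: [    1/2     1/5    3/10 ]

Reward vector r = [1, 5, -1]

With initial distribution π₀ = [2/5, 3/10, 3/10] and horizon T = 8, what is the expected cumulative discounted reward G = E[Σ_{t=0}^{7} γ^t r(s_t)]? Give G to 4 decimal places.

G = 4.6709

t=0: π = [0.4000, 0.3000, 0.3000], E[r] = 1.6000, γ^t·E[r] = 1.600000, running G = 1.600000
t=1: π = [0.4600, 0.1900, 0.3500], E[r] = 1.0600, γ^t·E[r] = 0.848000, running G = 2.448000
t=2: π = [0.4540, 0.1730, 0.3730], E[r] = 0.9460, γ^t·E[r] = 0.605440, running G = 3.053440
t=3: π = [0.4546, 0.1719, 0.3735], E[r] = 0.9406, γ^t·E[r] = 0.481587, running G = 3.535027
t=4: π = [0.4545, 0.1717, 0.3737], E[r] = 0.9395, γ^t·E[r] = 0.384803, running G = 3.919830
t=5: π = [0.4545, 0.1717, 0.3737], E[r] = 0.9394, γ^t·E[r] = 0.307825, running G = 4.227655
t=6: π = [0.4545, 0.1717, 0.3737], E[r] = 0.9394, γ^t·E[r] = 0.246257, running G = 4.473911
t=7: π = [0.4545, 0.1717, 0.3737], E[r] = 0.9394, γ^t·E[r] = 0.197005, running G = 4.670916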